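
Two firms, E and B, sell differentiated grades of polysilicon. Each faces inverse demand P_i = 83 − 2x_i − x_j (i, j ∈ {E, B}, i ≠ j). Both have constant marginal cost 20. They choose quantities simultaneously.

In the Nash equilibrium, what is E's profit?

Firm E's profit: π = x_E(83 − 2x_E − x_B) − 20x_E.
∂π/∂x_E = 63 − 4x_E − x_B = 0 ⇒ x_E = 15.75 − 0.25x_B.
Setting x_E = x_B in the reaction function: x_E = 15.75 − 0.25x_E, so x_E = 15.75 / 1.25 = 12.6.
P_E = 83 − 2·12.6 − 12.6 = 45.2.
Profit = (45.2 − 20)·12.6 = 317.52.

317.52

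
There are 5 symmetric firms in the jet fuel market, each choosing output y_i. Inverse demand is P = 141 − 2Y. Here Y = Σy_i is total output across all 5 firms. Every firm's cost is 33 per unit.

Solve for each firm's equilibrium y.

9

A representative firm's profit is π_i = y_i(141 − 2Y) − 33y_i, with Y = y_i + Σ_{j≠i} y_j.
First-order condition: 108 − 4y_i − 2Σ_{j≠i} y_j = 0.
Imposing symmetry (y_j = y for all j) turns Σ_{j≠i} y_j into 4y, so 108 = 12y and y = 9.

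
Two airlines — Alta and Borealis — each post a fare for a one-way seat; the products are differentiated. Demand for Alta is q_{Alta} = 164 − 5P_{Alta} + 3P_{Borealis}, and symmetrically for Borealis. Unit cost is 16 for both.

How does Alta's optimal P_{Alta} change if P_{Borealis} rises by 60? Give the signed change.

18

Alta's profit: π = (P_{Alta} − 16)(164 − 5P_{Alta} + 3P_{Borealis}).
∂π/∂P_{Alta} = 244 − 10P_{Alta} + 3P_{Borealis} = 0 ⇒ P_{Alta} = 24.4 + 0.3P_{Borealis}.
The reaction-function slope is 0.3, so a 60-unit rise in P_{Borealis} moves P_{Alta} by 0.3 × 60 = 18. Alta's best response rises — the actions are strategic complements.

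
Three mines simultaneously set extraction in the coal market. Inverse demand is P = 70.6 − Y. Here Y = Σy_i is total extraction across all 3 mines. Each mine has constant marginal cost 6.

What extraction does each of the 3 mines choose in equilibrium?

A representative mine's profit is π_i = y_i(70.6 − Y) − 6y_i, with Y = y_i + Σ_{j≠i} y_j.
First-order condition: 64.6 − 2y_i − Σ_{j≠i} y_j = 0.
In a symmetric equilibrium every mine chooses the same y, so Σ_{j≠i} y_j = 2y. The condition becomes 64.6 − 4y = 0, giving y = 64.6/4 = 16.15.

16.15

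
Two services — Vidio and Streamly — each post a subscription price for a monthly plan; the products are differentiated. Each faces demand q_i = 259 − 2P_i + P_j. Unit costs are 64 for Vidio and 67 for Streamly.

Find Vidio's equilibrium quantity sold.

130.8

Vidio's profit: π = (P_{Vidio} − 64)(259 − 2P_{Vidio} + P_{Streamly}).
∂π/∂P_{Vidio} = 387 − 4P_{Vidio} + P_{Streamly} = 0 ⇒ P_{Vidio} = 96.75 + 0.25P_{Streamly}.
Similarly P_{Streamly} = 98.25 + 0.25P_{Vidio}.
Substituting the second reaction function into the first: P_{Vidio} = 96.75 + 0.25(98.25 + 0.25P_{Vidio}), which gives 0.9375P_{Vidio} = 121.3125 ⇒ P_{Vidio} = 129.4.
Then P_{Streamly} = 98.25 + 0.25·129.4 = 130.6.
q_{Vidio} = 259 − 2·129.4 + 130.6 = 130.8.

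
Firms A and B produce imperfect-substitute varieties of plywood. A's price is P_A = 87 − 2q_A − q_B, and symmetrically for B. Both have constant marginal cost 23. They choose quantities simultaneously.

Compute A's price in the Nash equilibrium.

48.6

Firm A's profit: π = q_A(87 − 2q_A − q_B) − 23q_A.
∂π/∂q_A = 64 − 4q_A − q_B = 0 ⇒ q_A = 16 − 0.25q_B.
By symmetry q_B = q_A; substituting into the reaction function, 1.25q_A = 16 and q_A = 12.8.
P_A = 87 − 2·12.8 − 12.8 = 48.6.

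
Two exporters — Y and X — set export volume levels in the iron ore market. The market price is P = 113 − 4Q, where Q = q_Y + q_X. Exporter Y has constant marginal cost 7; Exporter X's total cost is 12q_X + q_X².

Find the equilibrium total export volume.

Exporter Y's profit: π = q_Y(113 − 4(q_Y + q_X)) − 7q_Y.
∂π/∂q_Y = 106 − 8q_Y − 4q_X = 0, so q_Y = 13.25 − 0.5q_X.
For X: ∂π/∂q_X = 101 − 10q_X − 4q_Y = 0 ⇒ q_X = 10.1 − 0.4q_Y.
Plugging q_X into Y's best response: q_Y = 13.25 − 0.5(10.1 − 0.4q_Y) ⇒ 0.8q_Y = 8.2, so q_Y = 10.25.
Then q_X = 10.1 − 0.4·10.25 = 6.
Total export volume: 10.25 + 6 = 16.25.

16.25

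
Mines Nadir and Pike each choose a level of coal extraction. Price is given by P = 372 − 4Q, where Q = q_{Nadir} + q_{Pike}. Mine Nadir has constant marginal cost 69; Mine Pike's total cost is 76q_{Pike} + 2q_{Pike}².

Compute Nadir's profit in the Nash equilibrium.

Mine Nadir's profit: π = q_{Nadir}(372 − 4(q_{Nadir} + q_{Pike})) − 69q_{Nadir}.
∂π/∂q_{Nadir} = 303 − 8q_{Nadir} − 4q_{Pike} = 0, so q_{Nadir} = 37.875 − 0.5q_{Pike}.
For Pike: ∂π/∂q_{Pike} = 296 − 12q_{Pike} − 4q_{Nadir} = 0 ⇒ q_{Pike} = 74/3 − (1/3)q_{Nadir}.
Substituting the second reaction function into the first: q_{Nadir} = 37.875 − 0.5(74/3 − (1/3)q_{Nadir}), which gives (5/6)q_{Nadir} = 613/24 ⇒ q_{Nadir} = 30.65.
Then q_{Pike} = 74/3 − (1/3)·30.65 = 14.45.
Price P = 372 − 4·45.1 = 191.6.
Nadir's profit: (191.6 − 69)·30.65 = 3757.69.

3757.69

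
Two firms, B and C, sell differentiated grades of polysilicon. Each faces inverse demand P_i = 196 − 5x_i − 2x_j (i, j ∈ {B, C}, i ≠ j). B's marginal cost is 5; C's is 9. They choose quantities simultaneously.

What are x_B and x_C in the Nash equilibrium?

Firm B's profit: π = x_B(196 − 5x_B − 2x_C) − 5x_B.
∂π/∂x_B = 191 − 10x_B − 2x_C = 0 ⇒ x_B = 19.1 − 0.2x_C.
Similarly x_C = 18.7 − 0.2x_B.
Substituting the second reaction function into the first: x_B = 19.1 − 0.2(18.7 − 0.2x_B), which gives 0.96x_B = 15.36 ⇒ x_B = 16.
Then x_C = 18.7 − 0.2·16 = 15.5.

16, 15.5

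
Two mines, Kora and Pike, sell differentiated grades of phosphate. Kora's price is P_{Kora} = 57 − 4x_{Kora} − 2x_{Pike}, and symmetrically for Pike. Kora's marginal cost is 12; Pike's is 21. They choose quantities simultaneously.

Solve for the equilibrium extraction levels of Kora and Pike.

Mine Kora's profit: π = x_{Kora}(57 − 4x_{Kora} − 2x_{Pike}) − 12x_{Kora}.
∂π/∂x_{Kora} = 45 − 8x_{Kora} − 2x_{Pike} = 0 ⇒ x_{Kora} = 5.625 − 0.25x_{Pike}.
Similarly x_{Pike} = 4.5 − 0.25x_{Kora}.
Substituting the second reaction function into the first: x_{Kora} = 5.625 − 0.25(4.5 − 0.25x_{Kora}), which gives 0.9375x_{Kora} = 4.5 ⇒ x_{Kora} = 4.8.
Then x_{Pike} = 4.5 − 0.25·4.8 = 3.3.

4.8, 3.3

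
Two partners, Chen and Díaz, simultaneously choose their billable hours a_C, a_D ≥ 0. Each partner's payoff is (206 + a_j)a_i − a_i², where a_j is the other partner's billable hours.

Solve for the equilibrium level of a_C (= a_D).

206

Chen's payoff is (206 + a_D)a_C − a_C².
∂π/∂a_C = 206 + a_D − 2a_C = 0, so a_C = 103 + 0.5a_D.
The game is symmetric, so in equilibrium a_D = a_C: the reaction function gives 0.5a_C = 103, hence a_C = 206.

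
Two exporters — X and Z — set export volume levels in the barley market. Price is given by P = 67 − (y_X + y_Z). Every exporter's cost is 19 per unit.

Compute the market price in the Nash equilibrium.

Exporter X's profit: π = y_X(67 − (y_X + y_Z)) − 19y_X.
∂π/∂y_X = 48 − 2y_X − y_Z = 0, so y_X = 24 − 0.5y_Z.
Setting y_X = y_Z in the reaction function: y_X = 24 − 0.5y_X, so y_X = 24 / 1.5 = 16.
Equilibrium price: P = 67 − 32 = 35.

35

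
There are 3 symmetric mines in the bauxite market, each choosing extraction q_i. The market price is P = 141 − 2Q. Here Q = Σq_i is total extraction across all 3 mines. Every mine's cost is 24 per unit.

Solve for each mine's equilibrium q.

14.625

A representative mine's profit is π_i = q_i(141 − 2Q) − 24q_i, with Q = q_i + Σ_{j≠i} q_j.
First-order condition: 117 − 4q_i − 2Σ_{j≠i} q_j = 0.
With identical mines, set every q_j = q: then 117 − 4q − 4q = 0, i.e. q = 117/8 = 14.625.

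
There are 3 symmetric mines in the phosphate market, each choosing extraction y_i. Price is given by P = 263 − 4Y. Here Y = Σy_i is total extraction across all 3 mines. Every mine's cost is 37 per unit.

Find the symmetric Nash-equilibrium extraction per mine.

A representative mine's profit is π_i = y_i(263 − 4Y) − 37y_i, with Y = y_i + Σ_{j≠i} y_j.
First-order condition: 226 − 8y_i − 4Σ_{j≠i} y_j = 0.
With identical mines, set every y_j = y: then 226 − 8y − 8y = 0, i.e. y = 226/16 = 14.125.

14.125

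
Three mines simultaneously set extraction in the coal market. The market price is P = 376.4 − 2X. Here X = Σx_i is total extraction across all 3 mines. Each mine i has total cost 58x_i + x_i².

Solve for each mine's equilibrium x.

31.84

A representative mine's profit is π_i = x_i(376.4 − 2X) − 58x_i − x_i², with X = x_i + Σ_{j≠i} x_j.
First-order condition: 318.4 − 6x_i − 2Σ_{j≠i} x_j = 0.
With identical mines, set every x_j = x: then 318.4 − 6x − 4x = 0, i.e. x = 318.4/10 = 31.84.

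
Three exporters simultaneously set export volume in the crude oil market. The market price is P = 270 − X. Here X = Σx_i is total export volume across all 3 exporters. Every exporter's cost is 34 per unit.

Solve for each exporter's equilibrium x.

A representative exporter's profit is π_i = x_i(270 − X) − 34x_i, with X = x_i + Σ_{j≠i} x_j.
First-order condition: 236 − 2x_i − Σ_{j≠i} x_j = 0.
With identical exporters, set every x_j = x: then 236 − 2x − 2x = 0, i.e. x = 236/4 = 59.

59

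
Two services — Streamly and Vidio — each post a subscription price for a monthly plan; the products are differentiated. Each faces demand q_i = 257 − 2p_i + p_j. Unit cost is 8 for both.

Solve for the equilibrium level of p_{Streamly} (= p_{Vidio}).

Streamly's profit: π = (p_{Streamly} − 8)(257 − 2p_{Streamly} + p_{Vidio}).
∂π/∂p_{Streamly} = 273 − 4p_{Streamly} + p_{Vidio} = 0 ⇒ p_{Streamly} = 68.25 + 0.25p_{Vidio}.
Setting p_{Streamly} = p_{Vidio} in the reaction function: p_{Streamly} = 68.25 + 0.25p_{Streamly}, so p_{Streamly} = 68.25 / 0.75 = 91.

91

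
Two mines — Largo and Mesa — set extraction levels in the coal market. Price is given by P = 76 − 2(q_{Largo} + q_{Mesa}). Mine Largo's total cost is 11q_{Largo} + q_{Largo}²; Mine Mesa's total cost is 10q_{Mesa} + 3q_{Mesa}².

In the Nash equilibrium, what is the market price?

Mine Largo's profit: π = q_{Largo}(76 − 2(q_{Largo} + q_{Mesa})) − 11q_{Largo} − q_{Largo}².
∂π/∂q_{Largo} = 65 − 6q_{Largo} − 2q_{Mesa} = 0, so q_{Largo} = 65/6 − (1/3)q_{Mesa}.
For Mesa: ∂π/∂q_{Mesa} = 66 − 10q_{Mesa} − 2q_{Largo} = 0 ⇒ q_{Mesa} = 6.6 − 0.2q_{Largo}.
Solving the two reaction functions simultaneously: (1 − (−1/3)(−0.2))q_{Largo} = 65/6 − (1/3)·6.6, so (14/15)q_{Largo} = 259/30 and q_{Largo} = 9.25.
Then q_{Mesa} = 6.6 − 0.2·9.25 = 4.75.
Equilibrium price: P = 76 − 2·14 = 48.

48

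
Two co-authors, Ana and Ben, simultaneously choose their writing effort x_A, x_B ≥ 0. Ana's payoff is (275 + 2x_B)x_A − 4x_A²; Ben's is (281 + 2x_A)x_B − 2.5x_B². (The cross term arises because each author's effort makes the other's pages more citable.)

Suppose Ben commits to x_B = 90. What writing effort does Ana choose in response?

56.875

Expanding Ana's payoff: 275x_A + 2x_Bx_A − 4x_A².
∂π/∂x_A = 275 + 2x_B − 8x_A = 0, so x_A = 34.375 + 0.25x_B.
At x_B = 90: x_A = 34.375 + 0.25·90 = 56.875.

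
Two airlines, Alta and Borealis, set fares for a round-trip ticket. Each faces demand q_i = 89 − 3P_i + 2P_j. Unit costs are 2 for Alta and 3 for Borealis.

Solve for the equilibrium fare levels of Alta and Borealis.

23.9375, 24.3125

Alta's profit: π = (P_{Alta} − 2)(89 − 3P_{Alta} + 2P_{Borealis}).
∂π/∂P_{Alta} = 95 − 6P_{Alta} + 2P_{Borealis} = 0 ⇒ P_{Alta} = 95/6 + (1/3)P_{Borealis}.
Similarly P_{Borealis} = 49/3 + (1/3)P_{Alta}.
Plugging P_{Borealis} into Alta's best response: P_{Alta} = 95/6 + (1/3)(49/3 + (1/3)P_{Alta}) ⇒ (8/9)P_{Alta} = 383/18, so P_{Alta} = 23.9375.
Then P_{Borealis} = 49/3 + (1/3)·23.9375 = 24.3125.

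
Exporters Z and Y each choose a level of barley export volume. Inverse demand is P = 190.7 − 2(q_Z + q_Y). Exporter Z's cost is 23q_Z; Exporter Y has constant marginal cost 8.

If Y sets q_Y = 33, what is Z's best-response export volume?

Exporter Z's profit: π = q_Z(190.7 − 2(q_Z + q_Y)) − 23q_Z.
∂π/∂q_Z = 167.7 − 4q_Z − 2q_Y = 0, so q_Z = 41.925 − 0.5q_Y.
At q_Y = 33: q_Z = 41.925 − 0.5·33 = 25.425.

25.425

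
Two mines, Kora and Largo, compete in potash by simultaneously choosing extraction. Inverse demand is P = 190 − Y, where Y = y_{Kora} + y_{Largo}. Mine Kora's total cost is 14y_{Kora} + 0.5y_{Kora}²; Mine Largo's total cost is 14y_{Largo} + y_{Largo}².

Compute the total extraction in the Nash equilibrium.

80

Mine Kora's profit: π = y_{Kora}(190 − (y_{Kora} + y_{Largo})) − 14y_{Kora} − 0.5y_{Kora}².
∂π/∂y_{Kora} = 176 − 3y_{Kora} − y_{Largo} = 0, so y_{Kora} = 176/3 − (1/3)y_{Largo}.
For Largo: ∂π/∂y_{Largo} = 176 − 4y_{Largo} − y_{Kora} = 0 ⇒ y_{Largo} = 44 − 0.25y_{Kora}.
Substituting the second reaction function into the first: y_{Kora} = 176/3 − (1/3)(44 − 0.25y_{Kora}), which gives (11/12)y_{Kora} = 44 ⇒ y_{Kora} = 48.
Then y_{Largo} = 44 − 0.25·48 = 32.
Total extraction: 48 + 32 = 80.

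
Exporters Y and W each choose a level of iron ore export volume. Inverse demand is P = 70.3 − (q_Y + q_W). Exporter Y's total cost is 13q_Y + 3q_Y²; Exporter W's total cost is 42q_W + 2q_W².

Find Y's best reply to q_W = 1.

7.0375

Exporter Y's profit: π = q_Y(70.3 − (q_Y + q_W)) − 13q_Y − 3q_Y².
∂π/∂q_Y = 57.3 − 8q_Y − q_W = 0, so q_Y = 7.1625 − 0.125q_W.
At q_W = 1: q_Y = 7.1625 − 0.125·1 = 7.0375.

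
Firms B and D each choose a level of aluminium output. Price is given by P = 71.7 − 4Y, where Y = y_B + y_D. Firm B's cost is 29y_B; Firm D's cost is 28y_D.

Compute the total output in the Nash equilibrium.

7.2

Firm B's profit: π = y_B(71.7 − 4(y_B + y_D)) − 29y_B.
∂π/∂y_B = 42.7 − 8y_B − 4y_D = 0, so y_B = 5.3375 − 0.5y_D.
By the same steps for D: y_D = 5.4625 − 0.5y_B.
Solving the two reaction functions simultaneously: (1 − (−0.5)(−0.5))y_B = 5.3375 − 0.5·5.4625, so 0.75y_B = 417/160 and y_B = 3.475.
Then y_D = 5.4625 − 0.5·3.475 = 3.725.
Total output: 3.475 + 3.725 = 7.2.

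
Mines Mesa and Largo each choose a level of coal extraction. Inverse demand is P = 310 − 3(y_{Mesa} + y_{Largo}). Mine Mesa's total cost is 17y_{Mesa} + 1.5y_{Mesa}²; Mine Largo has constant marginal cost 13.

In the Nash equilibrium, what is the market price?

Mine Mesa's profit: π = y_{Mesa}(310 − 3(y_{Mesa} + y_{Largo})) − 17y_{Mesa} − 1.5y_{Mesa}².
∂π/∂y_{Mesa} = 293 − 9y_{Mesa} − 3y_{Largo} = 0, so y_{Mesa} = 293/9 − (1/3)y_{Largo}.
For Largo: ∂π/∂y_{Largo} = 297 − 6y_{Largo} − 3y_{Mesa} = 0 ⇒ y_{Largo} = 49.5 − 0.5y_{Mesa}.
Solving the two reaction functions simultaneously: (1 − (−1/3)(−0.5))y_{Mesa} = 293/9 − (1/3)·49.5, so (5/6)y_{Mesa} = 289/18 and y_{Mesa} = 289/15.
Then y_{Largo} = 49.5 − 0.5·(289/15) = 598/15.
Equilibrium price: P = 310 − 3·(887/15) = 132.6.

132.6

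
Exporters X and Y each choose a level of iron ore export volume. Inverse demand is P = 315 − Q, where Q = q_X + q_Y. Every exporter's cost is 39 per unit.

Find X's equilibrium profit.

Exporter X's profit: π = q_X(315 − (q_X + q_Y)) − 39q_X.
∂π/∂q_X = 276 − 2q_X − q_Y = 0, so q_X = 138 − 0.5q_Y.
By symmetry q_Y = q_X; substituting into the reaction function, 1.5q_X = 138 and q_X = 92.
Price P = 315 − 184 = 131.
X's profit: (131 − 39)·92 = 8464.

8464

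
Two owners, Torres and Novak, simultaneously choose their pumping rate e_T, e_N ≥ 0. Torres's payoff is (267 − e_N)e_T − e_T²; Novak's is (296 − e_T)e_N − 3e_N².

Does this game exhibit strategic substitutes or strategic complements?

Expanding Torres's payoff: 267e_T − e_Ne_T − e_T².
∂π/∂e_T = 267 − e_N − 2e_T = 0, so e_T = 133.5 − 0.5e_N.
The best-response slope de_T/de_N = −0.5 < 0: the reaction function is downward-sloping, so the choices are strategic substitutes.

strategic substitutes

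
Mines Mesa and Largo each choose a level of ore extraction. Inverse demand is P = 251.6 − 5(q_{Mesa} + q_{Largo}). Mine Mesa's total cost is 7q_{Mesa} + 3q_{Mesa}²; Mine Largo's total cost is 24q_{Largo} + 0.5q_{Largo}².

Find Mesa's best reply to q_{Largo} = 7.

13.1

Mine Mesa's profit: π = q_{Mesa}(251.6 − 5(q_{Mesa} + q_{Largo})) − 7q_{Mesa} − 3q_{Mesa}².
∂π/∂q_{Mesa} = 244.6 − 16q_{Mesa} − 5q_{Largo} = 0, so q_{Mesa} = 15.2875 − 0.3125q_{Largo}.
At q_{Largo} = 7: q_{Mesa} = 15.2875 − 0.3125·7 = 13.1.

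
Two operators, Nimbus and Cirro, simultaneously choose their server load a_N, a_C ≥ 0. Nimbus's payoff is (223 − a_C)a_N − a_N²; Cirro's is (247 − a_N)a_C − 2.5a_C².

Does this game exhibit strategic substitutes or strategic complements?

strategic substitutes

Expanding Nimbus's payoff: 223a_N − a_Ca_N − a_N².
∂π/∂a_N = 223 − a_C − 2a_N = 0, so a_N = 111.5 − 0.5a_C.
The best-response slope da_N/da_C = −0.5 < 0: the reaction function is downward-sloping, so the choices are strategic substitutes.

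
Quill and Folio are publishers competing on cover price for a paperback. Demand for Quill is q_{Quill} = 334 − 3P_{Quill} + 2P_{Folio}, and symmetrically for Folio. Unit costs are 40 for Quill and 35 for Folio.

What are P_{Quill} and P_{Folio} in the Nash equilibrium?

112.5625, 110.6875

Quill's profit: π = (P_{Quill} − 40)(334 − 3P_{Quill} + 2P_{Folio}).
∂π/∂P_{Quill} = 454 − 6P_{Quill} + 2P_{Folio} = 0 ⇒ P_{Quill} = 227/3 + (1/3)P_{Folio}.
Similarly P_{Folio} = 439/6 + (1/3)P_{Quill}.
Substituting the second reaction function into the first: P_{Quill} = 227/3 + (1/3)(439/6 + (1/3)P_{Quill}), which gives (8/9)P_{Quill} = 1801/18 ⇒ P_{Quill} = 112.5625.
Then P_{Folio} = 439/6 + (1/3)·112.5625 = 110.6875.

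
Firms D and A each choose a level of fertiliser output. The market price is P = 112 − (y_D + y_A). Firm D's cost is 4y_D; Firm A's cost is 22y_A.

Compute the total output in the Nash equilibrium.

Firm D's profit: π = y_D(112 − (y_D + y_A)) − 4y_D.
∂π/∂y_D = 108 − 2y_D − y_A = 0, so y_D = 54 − 0.5y_A.
By the same steps for A: y_A = 45 − 0.5y_D.
Substituting the second reaction function into the first: y_D = 54 − 0.5(45 − 0.5y_D), which gives 0.75y_D = 31.5 ⇒ y_D = 42.
Then y_A = 45 − 0.5·42 = 24.
Total output: 42 + 24 = 66.

66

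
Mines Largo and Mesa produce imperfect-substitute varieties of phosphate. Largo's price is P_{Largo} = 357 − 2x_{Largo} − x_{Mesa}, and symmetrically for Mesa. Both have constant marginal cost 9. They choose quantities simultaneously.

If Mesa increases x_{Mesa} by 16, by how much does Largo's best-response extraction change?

-4

Mine Largo's profit: π = x_{Largo}(357 − 2x_{Largo} − x_{Mesa}) − 9x_{Largo}.
∂π/∂x_{Largo} = 348 − 4x_{Largo} − x_{Mesa} = 0 ⇒ x_{Largo} = 87 − 0.25x_{Mesa}.
The reaction-function slope is −0.25, so a 16-unit rise in x_{Mesa} moves x_{Largo} by −0.25 × 16 = −4. Largo's best response falls — the actions are strategic substitutes.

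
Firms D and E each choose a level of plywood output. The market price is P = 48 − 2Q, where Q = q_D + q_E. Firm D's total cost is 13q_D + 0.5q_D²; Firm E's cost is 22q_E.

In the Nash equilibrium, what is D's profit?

75.625

Firm D's profit: π = q_D(48 − 2(q_D + q_E)) − 13q_D − 0.5q_D².
∂π/∂q_D = 35 − 5q_D − 2q_E = 0, so q_D = 7 − 0.4q_E.
For E: ∂π/∂q_E = 26 − 4q_E − 2q_D = 0 ⇒ q_E = 6.5 − 0.5q_D.
Solving the two reaction functions simultaneously: (1 − (−0.4)(−0.5))q_D = 7 − 0.4·6.5, so 0.8q_D = 4.4 and q_D = 5.5.
Then q_E = 6.5 − 0.5·5.5 = 3.75.
Price P = 48 − 2·9.25 = 29.5.
D's profit: (29.5 − 13)·5.5 − 0.5(5.5)² = 75.625.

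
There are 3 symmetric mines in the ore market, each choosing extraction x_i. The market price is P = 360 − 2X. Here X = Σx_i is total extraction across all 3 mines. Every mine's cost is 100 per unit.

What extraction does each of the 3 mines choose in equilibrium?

A representative mine's profit is π_i = x_i(360 − 2X) − 100x_i, with X = x_i + Σ_{j≠i} x_j.
First-order condition: 260 − 4x_i − 2Σ_{j≠i} x_j = 0.
In a symmetric equilibrium every mine chooses the same x, so Σ_{j≠i} x_j = 2x. The condition becomes 260 − 8x = 0, giving x = 260/8 = 32.5.

32.5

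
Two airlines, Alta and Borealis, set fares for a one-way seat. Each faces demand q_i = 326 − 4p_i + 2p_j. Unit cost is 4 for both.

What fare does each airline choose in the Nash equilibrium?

57

Alta's profit: π = (p_{Alta} − 4)(326 − 4p_{Alta} + 2p_{Borealis}).
∂π/∂p_{Alta} = 342 − 8p_{Alta} + 2p_{Borealis} = 0 ⇒ p_{Alta} = 42.75 + 0.25p_{Borealis}.
The game is symmetric, so in equilibrium p_{Borealis} = p_{Alta}: the reaction function gives 0.75p_{Alta} = 42.75, hence p_{Alta} = 57.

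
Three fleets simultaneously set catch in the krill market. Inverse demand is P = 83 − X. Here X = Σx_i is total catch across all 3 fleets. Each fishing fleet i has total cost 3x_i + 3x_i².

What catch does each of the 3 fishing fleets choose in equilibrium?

A representative fishing fleet's profit is π_i = x_i(83 − X) − 3x_i − 3x_i², with X = x_i + Σ_{j≠i} x_j.
First-order condition: 80 − 8x_i − Σ_{j≠i} x_j = 0.
In a symmetric equilibrium every fishing fleet chooses the same x, so Σ_{j≠i} x_j = 2x. The condition becomes 80 − 10x = 0, giving x = 80/10 = 8.

8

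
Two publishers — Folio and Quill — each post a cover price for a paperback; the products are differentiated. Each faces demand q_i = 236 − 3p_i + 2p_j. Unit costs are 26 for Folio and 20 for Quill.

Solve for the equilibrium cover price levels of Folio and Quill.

77.375, 75.125

Folio's profit: π = (p_{Folio} − 26)(236 − 3p_{Folio} + 2p_{Quill}).
∂π/∂p_{Folio} = 314 − 6p_{Folio} + 2p_{Quill} = 0 ⇒ p_{Folio} = 157/3 + (1/3)p_{Quill}.
Similarly p_{Quill} = 148/3 + (1/3)p_{Folio}.
Substituting the second reaction function into the first: p_{Folio} = 157/3 + (1/3)(148/3 + (1/3)p_{Folio}), which gives (8/9)p_{Folio} = 619/9 ⇒ p_{Folio} = 77.375.
Then p_{Quill} = 148/3 + (1/3)·77.375 = 75.125.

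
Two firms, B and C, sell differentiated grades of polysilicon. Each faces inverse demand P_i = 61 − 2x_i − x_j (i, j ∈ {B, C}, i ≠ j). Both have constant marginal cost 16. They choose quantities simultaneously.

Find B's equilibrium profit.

Firm B's profit: π = x_B(61 − 2x_B − x_C) − 16x_B.
∂π/∂x_B = 45 − 4x_B − x_C = 0 ⇒ x_B = 11.25 − 0.25x_C.
By symmetry x_C = x_B; substituting into the reaction function, 1.25x_B = 11.25 and x_B = 9.
P_B = 61 − 2·9 − 9 = 34.
Profit = (34 − 16)·9 = 162.

162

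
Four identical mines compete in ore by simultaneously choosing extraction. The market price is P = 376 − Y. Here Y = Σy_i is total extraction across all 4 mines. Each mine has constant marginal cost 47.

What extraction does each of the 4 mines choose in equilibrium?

65.8

A representative mine's profit is π_i = y_i(376 − Y) − 47y_i, with Y = y_i + Σ_{j≠i} y_j.
First-order condition: 329 − 2y_i − Σ_{j≠i} y_j = 0.
In a symmetric equilibrium every mine chooses the same y, so Σ_{j≠i} y_j = 3y. The condition becomes 329 − 5y = 0, giving y = 329/5 = 65.8.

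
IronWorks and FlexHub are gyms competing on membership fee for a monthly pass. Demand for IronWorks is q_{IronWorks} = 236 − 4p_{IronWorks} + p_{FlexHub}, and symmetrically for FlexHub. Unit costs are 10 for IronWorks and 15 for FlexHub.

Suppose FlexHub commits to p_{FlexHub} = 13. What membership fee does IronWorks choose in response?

IronWorks's profit: π = (p_{IronWorks} − 10)(236 − 4p_{IronWorks} + p_{FlexHub}).
∂π/∂p_{IronWorks} = 276 − 8p_{IronWorks} + p_{FlexHub} = 0 ⇒ p_{IronWorks} = 34.5 + 0.125p_{FlexHub}.
At p_{FlexHub} = 13: p_{IronWorks} = 34.5 + 0.125·13 = 36.125.

36.125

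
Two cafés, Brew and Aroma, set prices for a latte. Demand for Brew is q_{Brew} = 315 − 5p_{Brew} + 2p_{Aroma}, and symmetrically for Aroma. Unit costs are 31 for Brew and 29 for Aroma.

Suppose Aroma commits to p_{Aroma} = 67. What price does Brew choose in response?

Brew's profit: π = (p_{Brew} − 31)(315 − 5p_{Brew} + 2p_{Aroma}).
∂π/∂p_{Brew} = 470 − 10p_{Brew} + 2p_{Aroma} = 0 ⇒ p_{Brew} = 47 + 0.2p_{Aroma}.
At p_{Aroma} = 67: p_{Brew} = 47 + 0.2·67 = 60.4.

60.4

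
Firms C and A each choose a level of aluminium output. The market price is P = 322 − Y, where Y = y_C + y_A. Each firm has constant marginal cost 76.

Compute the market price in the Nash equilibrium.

Firm C's profit: π = y_C(322 − (y_C + y_A)) − 76y_C.
∂π/∂y_C = 246 − 2y_C − y_A = 0, so y_C = 123 − 0.5y_A.
By symmetry y_A = y_C; substituting into the reaction function, 1.5y_C = 123 and y_C = 82.
Equilibrium price: P = 322 − 164 = 158.

158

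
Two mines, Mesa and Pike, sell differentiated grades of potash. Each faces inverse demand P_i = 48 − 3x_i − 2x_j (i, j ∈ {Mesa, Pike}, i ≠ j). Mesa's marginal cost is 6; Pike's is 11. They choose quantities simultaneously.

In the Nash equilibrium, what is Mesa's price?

22.6875

Mine Mesa's profit: π = x_{Mesa}(48 − 3x_{Mesa} − 2x_{Pike}) − 6x_{Mesa}.
∂π/∂x_{Mesa} = 42 − 6x_{Mesa} − 2x_{Pike} = 0 ⇒ x_{Mesa} = 7 − (1/3)x_{Pike}.
Similarly x_{Pike} = 37/6 − (1/3)x_{Mesa}.
Plugging x_{Pike} into Mesa's best response: x_{Mesa} = 7 − (1/3)(37/6 − (1/3)x_{Mesa}) ⇒ (8/9)x_{Mesa} = 89/18, so x_{Mesa} = 5.5625.
Then x_{Pike} = 37/6 − (1/3)·5.5625 = 4.3125.
P_{Mesa} = 48 − 3·5.5625 − 2·4.3125 = 22.6875.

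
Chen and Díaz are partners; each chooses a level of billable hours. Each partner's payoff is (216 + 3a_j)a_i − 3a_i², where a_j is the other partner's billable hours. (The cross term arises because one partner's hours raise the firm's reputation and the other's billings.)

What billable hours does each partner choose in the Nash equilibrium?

72

Chen's payoff is (216 + 3a_D)a_C − 3a_C².
∂π/∂a_C = 216 + 3a_D − 6a_C = 0, so a_C = 36 + 0.5a_D.
Setting a_C = a_D in the reaction function: a_C = 36 + 0.5a_C, so a_C = 36 / 0.5 = 72.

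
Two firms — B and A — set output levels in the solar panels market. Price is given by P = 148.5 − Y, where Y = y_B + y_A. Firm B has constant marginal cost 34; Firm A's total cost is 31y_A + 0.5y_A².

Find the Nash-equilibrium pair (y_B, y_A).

Firm B's profit: π = y_B(148.5 − (y_B + y_A)) − 34y_B.
∂π/∂y_B = 114.5 − 2y_B − y_A = 0, so y_B = 57.25 − 0.5y_A.
For A: ∂π/∂y_A = 117.5 − 3y_A − y_B = 0 ⇒ y_A = 235/6 − (1/3)y_B.
Plugging y_A into B's best response: y_B = 57.25 − 0.5(235/6 − (1/3)y_B) ⇒ (5/6)y_B = 113/3, so y_B = 45.2.
Then y_A = 235/6 − (1/3)·45.2 = 24.1.

45.2, 24.1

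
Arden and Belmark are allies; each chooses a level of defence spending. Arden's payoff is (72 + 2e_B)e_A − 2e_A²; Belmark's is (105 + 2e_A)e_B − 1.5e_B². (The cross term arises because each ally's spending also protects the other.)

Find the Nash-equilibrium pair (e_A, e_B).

Expanding Arden's payoff: 72e_A + 2e_Be_A − 2e_A².
∂π/∂e_A = 72 + 2e_B − 4e_A = 0, so e_A = 18 + 0.5e_B.
Likewise for Belmark: e_B = 35 + (2/3)e_A.
Solving the two reaction functions simultaneously: (1 − (0.5)(2/3))e_A = 18 + 0.5·35, so (2/3)e_A = 35.5 and e_A = 53.25.
Then e_B = 35 + (2/3)·53.25 = 70.5.

53.25, 70.5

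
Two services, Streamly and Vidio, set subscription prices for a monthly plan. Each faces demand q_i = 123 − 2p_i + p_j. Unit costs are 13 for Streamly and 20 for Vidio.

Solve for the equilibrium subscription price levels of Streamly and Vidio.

50.6, 53.4

Streamly's profit: π = (p_{Streamly} − 13)(123 − 2p_{Streamly} + p_{Vidio}).
∂π/∂p_{Streamly} = 149 − 4p_{Streamly} + p_{Vidio} = 0 ⇒ p_{Streamly} = 37.25 + 0.25p_{Vidio}.
Similarly p_{Vidio} = 40.75 + 0.25p_{Streamly}.
Plugging p_{Vidio} into Streamly's best response: p_{Streamly} = 37.25 + 0.25(40.75 + 0.25p_{Streamly}) ⇒ 0.9375p_{Streamly} = 47.4375, so p_{Streamly} = 50.6.
Then p_{Vidio} = 40.75 + 0.25·50.6 = 53.4.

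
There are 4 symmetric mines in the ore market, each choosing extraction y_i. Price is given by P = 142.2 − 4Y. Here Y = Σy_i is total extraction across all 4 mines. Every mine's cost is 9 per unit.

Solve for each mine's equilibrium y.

6.66

A representative mine's profit is π_i = y_i(142.2 − 4Y) − 9y_i, with Y = y_i + Σ_{j≠i} y_j.
First-order condition: 133.2 − 8y_i − 4Σ_{j≠i} y_j = 0.
In a symmetric equilibrium every mine chooses the same y, so Σ_{j≠i} y_j = 3y. The condition becomes 133.2 − 20y = 0, giving y = 133.2/20 = 6.66.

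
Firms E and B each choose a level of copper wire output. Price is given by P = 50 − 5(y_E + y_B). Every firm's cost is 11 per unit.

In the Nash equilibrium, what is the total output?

5.2

Firm E's profit: π = y_E(50 − 5(y_E + y_B)) − 11y_E.
∂π/∂y_E = 39 − 10y_E − 5y_B = 0, so y_E = 3.9 − 0.5y_B.
By symmetry y_B = y_E; substituting into the reaction function, 1.5y_E = 3.9 and y_E = 2.6.
Total output: 2.6 + 2.6 = 5.2.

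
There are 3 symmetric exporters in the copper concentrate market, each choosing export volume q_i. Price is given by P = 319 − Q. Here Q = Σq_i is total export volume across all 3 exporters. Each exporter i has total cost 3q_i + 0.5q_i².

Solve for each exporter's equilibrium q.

63.2

A representative exporter's profit is π_i = q_i(319 − Q) − 3q_i − 0.5q_i², with Q = q_i + Σ_{j≠i} q_j.
First-order condition: 316 − 3q_i − Σ_{j≠i} q_j = 0.
With identical exporters, set every q_j = q: then 316 − 3q − 2q = 0, i.e. q = 316/5 = 63.2.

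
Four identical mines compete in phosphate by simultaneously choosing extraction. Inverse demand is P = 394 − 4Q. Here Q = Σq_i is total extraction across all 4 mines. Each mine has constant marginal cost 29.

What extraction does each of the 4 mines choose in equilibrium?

A representative mine's profit is π_i = q_i(394 − 4Q) − 29q_i, with Q = q_i + Σ_{j≠i} q_j.
First-order condition: 365 − 8q_i − 4Σ_{j≠i} q_j = 0.
Imposing symmetry (q_j = q for all j) turns Σ_{j≠i} q_j into 3q, so 365 = 20q and q = 18.25.

18.25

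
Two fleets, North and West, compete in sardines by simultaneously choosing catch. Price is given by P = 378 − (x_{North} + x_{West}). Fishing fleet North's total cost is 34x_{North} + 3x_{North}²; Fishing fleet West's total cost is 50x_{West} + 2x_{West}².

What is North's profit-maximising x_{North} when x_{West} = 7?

42.125

Fishing fleet North's profit: π = x_{North}(378 − (x_{North} + x_{West})) − 34x_{North} − 3x_{North}².
∂π/∂x_{North} = 344 − 8x_{North} − x_{West} = 0, so x_{North} = 43 − 0.125x_{West}.
At x_{West} = 7: x_{North} = 43 − 0.125·7 = 42.125.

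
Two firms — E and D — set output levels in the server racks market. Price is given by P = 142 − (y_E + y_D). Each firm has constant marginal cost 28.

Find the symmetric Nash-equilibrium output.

38

Firm E's profit: π = y_E(142 − (y_E + y_D)) − 28y_E.
∂π/∂y_E = 114 − 2y_E − y_D = 0, so y_E = 57 − 0.5y_D.
By symmetry y_D = y_E; substituting into the reaction function, 1.5y_E = 57 and y_E = 38.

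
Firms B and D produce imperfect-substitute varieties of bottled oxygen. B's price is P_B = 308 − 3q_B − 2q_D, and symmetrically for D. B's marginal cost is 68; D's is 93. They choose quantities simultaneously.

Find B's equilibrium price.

162.6875

Firm B's profit: π = q_B(308 − 3q_B − 2q_D) − 68q_B.
∂π/∂q_B = 240 − 6q_B − 2q_D = 0 ⇒ q_B = 40 − (1/3)q_D.
Similarly q_D = 215/6 − (1/3)q_B.
Plugging q_D into B's best response: q_B = 40 − (1/3)(215/6 − (1/3)q_B) ⇒ (8/9)q_B = 505/18, so q_B = 31.5625.
Then q_D = 215/6 − (1/3)·31.5625 = 25.3125.
P_B = 308 − 3·31.5625 − 2·25.3125 = 162.6875.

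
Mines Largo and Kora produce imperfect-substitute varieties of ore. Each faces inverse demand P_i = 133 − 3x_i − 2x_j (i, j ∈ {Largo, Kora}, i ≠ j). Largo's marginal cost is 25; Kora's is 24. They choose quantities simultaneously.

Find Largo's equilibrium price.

65.3125

Mine Largo's profit: π = x_{Largo}(133 − 3x_{Largo} − 2x_{Kora}) − 25x_{Largo}.
∂π/∂x_{Largo} = 108 − 6x_{Largo} − 2x_{Kora} = 0 ⇒ x_{Largo} = 18 − (1/3)x_{Kora}.
Similarly x_{Kora} = 109/6 − (1/3)x_{Largo}.
Solving the two reaction functions simultaneously: (1 − (−1/3)(−1/3))x_{Largo} = 18 − (1/3)·(109/6), so (8/9)x_{Largo} = 215/18 and x_{Largo} = 13.4375.
Then x_{Kora} = 109/6 − (1/3)·13.4375 = 13.6875.
P_{Largo} = 133 − 3·13.4375 − 2·13.6875 = 65.3125.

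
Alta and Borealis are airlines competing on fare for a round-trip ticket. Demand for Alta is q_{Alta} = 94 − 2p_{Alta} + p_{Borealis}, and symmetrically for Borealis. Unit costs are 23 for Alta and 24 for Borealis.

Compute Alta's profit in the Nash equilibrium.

1132.88

Alta's profit: π = (p_{Alta} − 23)(94 − 2p_{Alta} + p_{Borealis}).
∂π/∂p_{Alta} = 140 − 4p_{Alta} + p_{Borealis} = 0 ⇒ p_{Alta} = 35 + 0.25p_{Borealis}.
Similarly p_{Borealis} = 35.5 + 0.25p_{Alta}.
Plugging p_{Borealis} into Alta's best response: p_{Alta} = 35 + 0.25(35.5 + 0.25p_{Alta}) ⇒ 0.9375p_{Alta} = 43.875, so p_{Alta} = 46.8.
Then p_{Borealis} = 35.5 + 0.25·46.8 = 47.2.
q_{Alta} = 94 − 2·46.8 + 47.2 = 47.6.
Profit = (46.8 − 23)·47.6 = 1132.88.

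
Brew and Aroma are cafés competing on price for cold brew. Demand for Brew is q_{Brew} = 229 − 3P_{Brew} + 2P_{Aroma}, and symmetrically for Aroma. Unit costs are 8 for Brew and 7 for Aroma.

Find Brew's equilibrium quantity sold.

Brew's profit: π = (P_{Brew} − 8)(229 − 3P_{Brew} + 2P_{Aroma}).
∂π/∂P_{Brew} = 253 − 6P_{Brew} + 2P_{Aroma} = 0 ⇒ P_{Brew} = 253/6 + (1/3)P_{Aroma}.
Similarly P_{Aroma} = 125/3 + (1/3)P_{Brew}.
Substituting the second reaction function into the first: P_{Brew} = 253/6 + (1/3)(125/3 + (1/3)P_{Brew}), which gives (8/9)P_{Brew} = 1009/18 ⇒ P_{Brew} = 63.0625.
Then P_{Aroma} = 125/3 + (1/3)·63.0625 = 62.6875.
q_{Brew} = 229 − 3·63.0625 + 2·62.6875 = 165.1875.

165.1875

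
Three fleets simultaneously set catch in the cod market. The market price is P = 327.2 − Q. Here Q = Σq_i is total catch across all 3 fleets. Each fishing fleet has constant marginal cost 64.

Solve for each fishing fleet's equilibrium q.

A representative fishing fleet's profit is π_i = q_i(327.2 − Q) − 64q_i, with Q = q_i + Σ_{j≠i} q_j.
First-order condition: 263.2 − 2q_i − Σ_{j≠i} q_j = 0.
Imposing symmetry (q_j = q for all j) turns Σ_{j≠i} q_j into 2q, so 263.2 = 4q and q = 65.8.

65.8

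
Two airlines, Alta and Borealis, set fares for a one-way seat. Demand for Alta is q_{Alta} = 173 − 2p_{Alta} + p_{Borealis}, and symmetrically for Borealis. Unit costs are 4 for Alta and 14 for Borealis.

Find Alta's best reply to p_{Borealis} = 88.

Alta's profit: π = (p_{Alta} − 4)(173 − 2p_{Alta} + p_{Borealis}).
∂π/∂p_{Alta} = 181 − 4p_{Alta} + p_{Borealis} = 0 ⇒ p_{Alta} = 45.25 + 0.25p_{Borealis}.
At p_{Borealis} = 88: p_{Alta} = 45.25 + 0.25·88 = 67.25.

67.25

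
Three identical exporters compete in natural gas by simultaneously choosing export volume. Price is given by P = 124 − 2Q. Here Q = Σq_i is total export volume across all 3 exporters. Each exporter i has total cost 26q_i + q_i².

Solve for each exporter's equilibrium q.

9.8

A representative exporter's profit is π_i = q_i(124 − 2Q) − 26q_i − q_i², with Q = q_i + Σ_{j≠i} q_j.
First-order condition: 98 − 6q_i − 2Σ_{j≠i} q_j = 0.
With identical exporters, set every q_j = q: then 98 − 6q − 4q = 0, i.e. q = 98/10 = 9.8.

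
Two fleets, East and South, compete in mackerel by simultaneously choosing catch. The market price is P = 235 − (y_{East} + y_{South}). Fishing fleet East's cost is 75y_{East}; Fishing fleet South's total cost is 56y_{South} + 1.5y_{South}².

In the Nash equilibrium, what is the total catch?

Fishing fleet East's profit: π = y_{East}(235 − (y_{East} + y_{South})) − 75y_{East}.
∂π/∂y_{East} = 160 − 2y_{East} − y_{South} = 0, so y_{East} = 80 − 0.5y_{South}.
For South: ∂π/∂y_{South} = 179 − 5y_{South} − y_{East} = 0 ⇒ y_{South} = 35.8 − 0.2y_{East}.
Substituting the second reaction function into the first: y_{East} = 80 − 0.5(35.8 − 0.2y_{East}), which gives 0.9y_{East} = 62.1 ⇒ y_{East} = 69.
Then y_{South} = 35.8 − 0.2·69 = 22.
Total catch: 69 + 22 = 91.

91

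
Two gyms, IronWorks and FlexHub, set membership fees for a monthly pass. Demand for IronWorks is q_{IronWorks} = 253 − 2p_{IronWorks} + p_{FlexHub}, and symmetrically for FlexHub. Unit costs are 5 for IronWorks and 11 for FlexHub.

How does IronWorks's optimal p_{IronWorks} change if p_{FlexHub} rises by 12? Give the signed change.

3

IronWorks's profit: π = (p_{IronWorks} − 5)(253 − 2p_{IronWorks} + p_{FlexHub}).
∂π/∂p_{IronWorks} = 263 − 4p_{IronWorks} + p_{FlexHub} = 0 ⇒ p_{IronWorks} = 65.75 + 0.25p_{FlexHub}.
The reaction-function slope is 0.25, so a 12-unit rise in p_{FlexHub} moves p_{IronWorks} by 0.25 × 12 = 3. IronWorks's best response rises — the actions are strategic complements.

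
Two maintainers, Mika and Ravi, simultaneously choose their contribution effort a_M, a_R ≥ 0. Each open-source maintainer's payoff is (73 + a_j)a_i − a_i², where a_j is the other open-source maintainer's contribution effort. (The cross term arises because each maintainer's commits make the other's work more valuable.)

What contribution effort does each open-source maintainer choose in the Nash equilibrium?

73

Mika's payoff is (73 + a_R)a_M − a_M².
∂π/∂a_M = 73 + a_R − 2a_M = 0, so a_M = 36.5 + 0.5a_R.
By symmetry a_R = a_M; substituting into the reaction function, 0.5a_M = 36.5 and a_M = 73.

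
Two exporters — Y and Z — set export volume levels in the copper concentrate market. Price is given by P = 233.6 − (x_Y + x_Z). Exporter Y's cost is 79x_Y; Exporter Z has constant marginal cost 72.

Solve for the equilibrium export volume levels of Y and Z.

Exporter Y's profit: π = x_Y(233.6 − (x_Y + x_Z)) − 79x_Y.
∂π/∂x_Y = 154.6 − 2x_Y − x_Z = 0, so x_Y = 77.3 − 0.5x_Z.
By the same steps for Z: x_Z = 80.8 − 0.5x_Y.
Plugging x_Z into Y's best response: x_Y = 77.3 − 0.5(80.8 − 0.5x_Y) ⇒ 0.75x_Y = 36.9, so x_Y = 49.2.
Then x_Z = 80.8 − 0.5·49.2 = 56.2.

49.2, 56.2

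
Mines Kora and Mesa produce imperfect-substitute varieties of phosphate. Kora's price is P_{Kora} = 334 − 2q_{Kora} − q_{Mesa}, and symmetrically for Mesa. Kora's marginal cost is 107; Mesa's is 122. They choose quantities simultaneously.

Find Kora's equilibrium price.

Mine Kora's profit: π = q_{Kora}(334 − 2q_{Kora} − q_{Mesa}) − 107q_{Kora}.
∂π/∂q_{Kora} = 227 − 4q_{Kora} − q_{Mesa} = 0 ⇒ q_{Kora} = 56.75 − 0.25q_{Mesa}.
Similarly q_{Mesa} = 53 − 0.25q_{Kora}.
Substituting the second reaction function into the first: q_{Kora} = 56.75 − 0.25(53 − 0.25q_{Kora}), which gives 0.9375q_{Kora} = 43.5 ⇒ q_{Kora} = 46.4.
Then q_{Mesa} = 53 − 0.25·46.4 = 41.4.
P_{Kora} = 334 − 2·46.4 − 41.4 = 199.8.

199.8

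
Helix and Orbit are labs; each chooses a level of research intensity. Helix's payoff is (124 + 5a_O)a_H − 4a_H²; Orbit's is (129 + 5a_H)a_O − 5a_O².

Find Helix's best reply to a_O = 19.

Expanding Helix's payoff: 124a_H + 5a_Oa_H − 4a_H².
∂π/∂a_H = 124 + 5a_O − 8a_H = 0, so a_H = 15.5 + 0.625a_O.
At a_O = 19: a_H = 15.5 + 0.625·19 = 27.375.

27.375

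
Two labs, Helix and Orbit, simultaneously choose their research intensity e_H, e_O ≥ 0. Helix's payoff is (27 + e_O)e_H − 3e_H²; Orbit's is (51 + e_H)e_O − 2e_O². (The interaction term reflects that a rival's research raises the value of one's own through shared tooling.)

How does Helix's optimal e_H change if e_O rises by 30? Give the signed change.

Expanding Helix's payoff: 27e_H + e_Oe_H − 3e_H².
∂π/∂e_H = 27 + e_O − 6e_H = 0, so e_H = 4.5 + (1/6)e_O.
The reaction-function slope is 1/6, so a 30-unit rise in e_O moves e_H by 1/6 × 30 = 5. Helix's best response rises — the actions are strategic complements.

5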